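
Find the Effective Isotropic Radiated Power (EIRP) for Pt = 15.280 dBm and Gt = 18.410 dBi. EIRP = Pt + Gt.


EIRP = Pt + Gt = 15.280 + 18.410 = 33.69 dBm

33.69 dBm


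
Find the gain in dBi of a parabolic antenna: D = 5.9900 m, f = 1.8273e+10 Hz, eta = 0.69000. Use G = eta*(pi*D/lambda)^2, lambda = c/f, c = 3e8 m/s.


lambda = c / f = 3.0000e+08 / 1.8273e+10 = 0.01641767 m
G_linear = 0.69000 * (pi * 5.9900 / 0.01641767)^2 = 906524.3
G_dBi = 10 * log10(906524.3) = 59.57 dBi

59.57 dBi


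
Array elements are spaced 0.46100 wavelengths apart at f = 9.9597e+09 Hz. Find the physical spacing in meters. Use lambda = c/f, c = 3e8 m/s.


lambda = c / f = 3.0000e+08 / 9.9597e+09 = 0.03012139 m
d = 0.46100 * 0.03012139 = 0.01389 m

0.01389 m


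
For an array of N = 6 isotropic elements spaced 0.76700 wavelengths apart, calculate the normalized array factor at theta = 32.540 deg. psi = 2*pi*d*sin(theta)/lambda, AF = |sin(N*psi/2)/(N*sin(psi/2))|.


psi = 2*pi*0.76700*sin(32.540 deg) = 2.592193 rad
AF = |sin(6*2.592193/2) / (6*sin(2.592193/2))| = 0.1726

0.1726


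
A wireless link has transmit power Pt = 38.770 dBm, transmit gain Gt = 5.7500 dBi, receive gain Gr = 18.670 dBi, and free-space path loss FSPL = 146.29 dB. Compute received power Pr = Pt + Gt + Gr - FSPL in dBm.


Pr = 38.770 + 5.7500 + 18.670 - 146.29 = -83.10 dBm

-83.10 dBm


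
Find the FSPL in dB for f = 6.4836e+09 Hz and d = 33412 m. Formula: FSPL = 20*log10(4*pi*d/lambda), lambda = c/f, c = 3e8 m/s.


lambda = c / f = 3.0000e+08 / 6.4836e+09 = 0.04627059 m
FSPL = 20 * log10(4*pi*33412/0.04627059) = 139.2 dB

139.2 dB


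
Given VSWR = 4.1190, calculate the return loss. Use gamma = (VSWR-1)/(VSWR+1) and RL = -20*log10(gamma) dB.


gamma = (4.1190 - 1) / (4.1190 + 1) = 0.6092987
RL = -20 * log10(0.6092987) = 4.303 dB

4.303 dB


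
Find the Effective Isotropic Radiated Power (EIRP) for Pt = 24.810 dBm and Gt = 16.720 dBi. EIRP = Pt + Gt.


EIRP = Pt + Gt = 24.810 + 16.720 = 41.53 dBm

41.53 dBm


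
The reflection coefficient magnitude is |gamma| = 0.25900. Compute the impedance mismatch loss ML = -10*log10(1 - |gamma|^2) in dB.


ML = -10 * log10(1 - 0.25900^2) = -10 * log10(0.932919) = 0.3016 dB

0.3016 dB


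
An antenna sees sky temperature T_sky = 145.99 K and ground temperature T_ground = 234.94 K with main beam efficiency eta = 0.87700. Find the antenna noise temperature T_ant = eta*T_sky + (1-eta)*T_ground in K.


T_ant = 0.87700 * 145.99 + (1 - 0.87700) * 234.94 = 156.9 K

156.9 K


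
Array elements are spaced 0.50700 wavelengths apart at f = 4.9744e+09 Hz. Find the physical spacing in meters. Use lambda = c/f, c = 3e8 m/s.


lambda = c / f = 3.0000e+08 / 4.9744e+09 = 0.06030878 m
d = 0.50700 * 0.06030878 = 0.03058 m

0.03058 m


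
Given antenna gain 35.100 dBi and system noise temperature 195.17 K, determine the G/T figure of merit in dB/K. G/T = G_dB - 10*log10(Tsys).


G/T = 35.100 - 10*log10(195.17) = 35.100 - 22.90413 = 12.20 dB/K

12.20 dB/K


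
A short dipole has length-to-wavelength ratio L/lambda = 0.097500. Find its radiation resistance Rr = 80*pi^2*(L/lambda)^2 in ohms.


Rr = 80 * pi^2 * (0.097500)^2 = 80 * 9.869604 * 9.506250e-03 = 7.506 ohm

7.506 ohm


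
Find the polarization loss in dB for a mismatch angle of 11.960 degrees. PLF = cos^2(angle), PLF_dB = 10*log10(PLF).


PLF_linear = cos^2(11.960 deg) = 0.9570562
PLF_dB = 10 * log10(0.9570562) = -0.1906 dB

-0.1906 dB


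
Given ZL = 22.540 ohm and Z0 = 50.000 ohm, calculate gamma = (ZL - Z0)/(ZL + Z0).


gamma = (22.540 - 50.000) / (22.540 + 50.000) = -0.3785

-0.3785


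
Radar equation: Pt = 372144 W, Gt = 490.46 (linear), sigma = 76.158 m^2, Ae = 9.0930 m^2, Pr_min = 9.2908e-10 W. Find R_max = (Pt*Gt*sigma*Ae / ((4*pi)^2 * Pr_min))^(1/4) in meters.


R^4 = 372144*490.46*76.158*9.0930 / ((4*pi)^2 * 9.2908e-10) = 8.615183e+17
R_max = 8.615183e+17^0.25 = 30466 m

30466 m


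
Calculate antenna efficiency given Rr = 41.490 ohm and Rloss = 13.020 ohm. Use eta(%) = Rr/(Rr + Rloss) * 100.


eta = 41.490 / (41.490 + 13.020) * 100 = 76.11%

76.11%


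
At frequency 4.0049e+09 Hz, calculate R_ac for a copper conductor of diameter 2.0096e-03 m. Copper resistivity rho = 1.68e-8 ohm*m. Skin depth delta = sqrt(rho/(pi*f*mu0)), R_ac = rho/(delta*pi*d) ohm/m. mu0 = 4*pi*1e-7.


delta = sqrt(1.68e-8 / (pi * 4.0049e+09 * 4*pi*1e-7)) = 1.030811e-06 m
R_ac = 1.68e-8 / (1.030811e-06 * pi * 2.0096e-03) = 2.581 ohm/m

2.581 ohm/m


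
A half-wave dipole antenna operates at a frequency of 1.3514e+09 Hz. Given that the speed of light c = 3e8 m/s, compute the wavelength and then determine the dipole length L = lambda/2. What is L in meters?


lambda = c / f = 3.0000e+08 / 1.3514e+09 = 0.2219920 m
L = lambda / 2 = 0.2219920 / 2 = 0.1110 m

0.1110 m


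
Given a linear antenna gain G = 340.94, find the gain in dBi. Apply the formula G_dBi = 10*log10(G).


G_dBi = 10 * log10(340.94) = 25.33 dBi

25.33 dBi


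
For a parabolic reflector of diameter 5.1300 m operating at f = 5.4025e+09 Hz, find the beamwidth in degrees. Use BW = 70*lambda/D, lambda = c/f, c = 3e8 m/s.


lambda = c / f = 3.0000e+08 / 5.4025e+09 = 0.05552985 m
BW = 70 * 0.05552985 / 5.1300 = 0.7577 deg

0.7577 deg


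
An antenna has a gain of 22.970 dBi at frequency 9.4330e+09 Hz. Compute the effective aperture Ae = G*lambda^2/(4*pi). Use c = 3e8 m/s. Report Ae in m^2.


lambda = c / f = 3.0000e+08 / 9.4330e+09 = 0.03180324 m
G_linear = 10^(22.970/10) = 198.1527
Ae = G_linear * lambda^2 / (4*pi) = 198.1527 * 0.03180324^2 / (4*pi) = 0.01595 m^2

0.01595 m^2


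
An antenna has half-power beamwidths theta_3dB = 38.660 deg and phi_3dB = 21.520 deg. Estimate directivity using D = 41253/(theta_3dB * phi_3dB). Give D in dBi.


D_linear = 41253 / (38.660 * 21.520) = 49.58513
D_dBi = 10 * log10(49.58513) = 16.95 dBi

16.95 dBi


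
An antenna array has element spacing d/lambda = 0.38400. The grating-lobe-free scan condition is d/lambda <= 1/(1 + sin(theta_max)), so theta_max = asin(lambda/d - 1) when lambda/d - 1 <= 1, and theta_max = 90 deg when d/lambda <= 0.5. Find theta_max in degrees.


lambda/d - 1 = 1/0.38400 - 1 = 1.604167 >= 1
d/lambda <= 0.5, so the array can scan to endfire without grating lobes: theta_max = 90 deg

90 deg


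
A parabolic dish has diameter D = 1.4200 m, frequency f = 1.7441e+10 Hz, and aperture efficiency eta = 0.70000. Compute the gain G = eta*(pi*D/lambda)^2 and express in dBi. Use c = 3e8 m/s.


lambda = c / f = 3.0000e+08 / 1.7441e+10 = 0.01720085 m
G_linear = 0.70000 * (pi * 1.4200 / 0.01720085)^2 = 47084.14
G_dBi = 10 * log10(47084.14) = 46.73 dBi

46.73 dBi


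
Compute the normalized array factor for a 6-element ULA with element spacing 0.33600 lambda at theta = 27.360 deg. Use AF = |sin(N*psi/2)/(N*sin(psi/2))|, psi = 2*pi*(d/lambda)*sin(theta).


psi = 2*pi*0.33600*sin(27.360 deg) = 0.9702421 rad
AF = |sin(6*0.9702421/2) / (6*sin(0.9702421/2))| = 0.08178

0.08178


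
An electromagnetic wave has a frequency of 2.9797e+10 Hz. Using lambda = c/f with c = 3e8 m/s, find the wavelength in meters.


lambda = c / f = 3.0000e+08 / 2.9797e+10 = 0.01007 m

0.01007 m


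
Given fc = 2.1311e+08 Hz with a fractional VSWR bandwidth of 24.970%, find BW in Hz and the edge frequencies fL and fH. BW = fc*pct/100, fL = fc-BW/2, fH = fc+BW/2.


BW = 2.1311e+08 * 24.970/100 = 5.321357e+07 Hz
fL = 2.1311e+08 - 5.321357e+07/2 = 1.865e+08 Hz
fH = 2.1311e+08 + 5.321357e+07/2 = 2.397e+08 Hz

BW=5.321e+07 Hz, fL=1.865e+08 Hz, fH=2.397e+08 Hz


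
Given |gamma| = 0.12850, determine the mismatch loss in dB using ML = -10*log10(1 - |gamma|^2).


ML = -10 * log10(1 - 0.12850^2) = -10 * log10(0.98348775) = 0.07231 dB

0.07231 dB


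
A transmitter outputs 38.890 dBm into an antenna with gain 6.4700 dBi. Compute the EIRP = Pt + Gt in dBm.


EIRP = Pt + Gt = 38.890 + 6.4700 = 45.36 dBm

45.36 dBm


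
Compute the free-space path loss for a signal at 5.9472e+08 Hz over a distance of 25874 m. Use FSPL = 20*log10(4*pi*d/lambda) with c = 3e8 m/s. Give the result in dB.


lambda = c / f = 3.0000e+08 / 5.9472e+08 = 0.5044391 m
FSPL = 20 * log10(4*pi*25874/0.5044391) = 116.2 dB

116.2 dB


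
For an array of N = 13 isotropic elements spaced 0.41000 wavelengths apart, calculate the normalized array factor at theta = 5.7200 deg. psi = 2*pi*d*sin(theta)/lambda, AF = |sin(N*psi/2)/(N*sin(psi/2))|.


psi = 2*pi*0.41000*sin(5.7200 deg) = 0.2567530 rad
AF = |sin(13*0.2567530/2) / (13*sin(0.2567530/2))| = 0.5980

0.5980


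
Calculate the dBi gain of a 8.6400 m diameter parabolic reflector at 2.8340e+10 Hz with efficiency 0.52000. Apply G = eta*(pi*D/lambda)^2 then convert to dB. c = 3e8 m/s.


lambda = c / f = 3.0000e+08 / 2.8340e+10 = 0.01058574 m
G_linear = 0.52000 * (pi * 8.6400 / 0.01058574)^2 = 3.418914e+06
G_dBi = 10 * log10(3.418914e+06) = 65.34 dBi

65.34 dBi


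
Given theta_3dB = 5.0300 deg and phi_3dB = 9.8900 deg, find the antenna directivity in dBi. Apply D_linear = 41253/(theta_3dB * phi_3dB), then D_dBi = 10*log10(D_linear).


D_linear = 41253 / (5.0300 * 9.8900) = 829.2610
D_dBi = 10 * log10(829.2610) = 29.19 dBi

29.19 dBi


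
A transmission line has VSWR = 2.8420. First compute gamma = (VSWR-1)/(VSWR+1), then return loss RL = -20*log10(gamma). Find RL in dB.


gamma = (2.8420 - 1) / (2.8420 + 1) = 0.4794378
RL = -20 * log10(0.4794378) = 6.385 dB

6.385 dB


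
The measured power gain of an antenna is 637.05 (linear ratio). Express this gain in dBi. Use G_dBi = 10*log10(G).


G_dBi = 10 * log10(637.05) = 28.04 dBi

28.04 dBi


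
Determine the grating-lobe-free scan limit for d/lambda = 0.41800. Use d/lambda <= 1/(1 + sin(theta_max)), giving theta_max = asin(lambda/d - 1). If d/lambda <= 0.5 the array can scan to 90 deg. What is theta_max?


lambda/d - 1 = 1/0.41800 - 1 = 1.392344 >= 1
d/lambda <= 0.5, so the array can scan to endfire without grating lobes: theta_max = 90 deg

90 deg


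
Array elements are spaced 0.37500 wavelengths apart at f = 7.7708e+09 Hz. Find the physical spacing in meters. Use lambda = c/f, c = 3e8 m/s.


lambda = c / f = 3.0000e+08 / 7.7708e+09 = 0.03860606 m
d = 0.37500 * 0.03860606 = 0.01448 m

0.01448 m


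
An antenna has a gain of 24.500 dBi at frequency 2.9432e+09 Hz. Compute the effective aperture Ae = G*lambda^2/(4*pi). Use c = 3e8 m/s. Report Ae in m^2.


lambda = c / f = 3.0000e+08 / 2.9432e+09 = 0.1019299 m
G_linear = 10^(24.500/10) = 281.8383
Ae = G_linear * lambda^2 / (4*pi) = 281.8383 * 0.1019299^2 / (4*pi) = 0.2330 m^2

0.2330 m^2


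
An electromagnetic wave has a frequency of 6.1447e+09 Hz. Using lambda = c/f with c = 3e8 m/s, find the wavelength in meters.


lambda = c / f = 3.0000e+08 / 6.1447e+09 = 0.04882 m

0.04882 m


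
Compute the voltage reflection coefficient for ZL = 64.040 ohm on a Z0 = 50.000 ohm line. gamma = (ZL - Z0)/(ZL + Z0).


gamma = (64.040 - 50.000) / (64.040 + 50.000) = 0.1231

0.1231


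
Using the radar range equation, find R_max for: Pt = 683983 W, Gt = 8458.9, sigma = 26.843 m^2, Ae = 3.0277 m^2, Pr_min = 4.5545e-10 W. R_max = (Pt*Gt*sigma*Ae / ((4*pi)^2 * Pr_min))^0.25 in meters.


R^4 = 683983*8458.9*26.843*3.0277 / ((4*pi)^2 * 4.5545e-10) = 6.537966e+18
R_max = 6.537966e+18^0.25 = 50566 m

50566 m


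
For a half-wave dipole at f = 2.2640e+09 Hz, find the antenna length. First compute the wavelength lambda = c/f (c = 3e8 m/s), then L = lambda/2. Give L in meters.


lambda = c / f = 3.0000e+08 / 2.2640e+09 = 0.1325088 m
L = lambda / 2 = 0.1325088 / 2 = 0.06625 m

0.06625 m


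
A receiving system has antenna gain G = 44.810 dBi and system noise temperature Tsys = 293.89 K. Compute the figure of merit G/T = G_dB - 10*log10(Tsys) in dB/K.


G/T = 44.810 - 10*log10(293.89) = 44.810 - 24.68185 = 20.13 dB/K

20.13 dB/K


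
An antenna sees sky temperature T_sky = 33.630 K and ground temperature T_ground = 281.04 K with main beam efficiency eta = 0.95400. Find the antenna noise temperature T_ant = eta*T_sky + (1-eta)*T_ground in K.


T_ant = 0.95400 * 33.630 + (1 - 0.95400) * 281.04 = 45.01 K

45.01 K


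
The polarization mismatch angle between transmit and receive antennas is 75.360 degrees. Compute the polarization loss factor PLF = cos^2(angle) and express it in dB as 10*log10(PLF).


PLF_linear = cos^2(75.360 deg) = 0.06387998
PLF_dB = 10 * log10(0.06387998) = -11.95 dB

-11.95 dB


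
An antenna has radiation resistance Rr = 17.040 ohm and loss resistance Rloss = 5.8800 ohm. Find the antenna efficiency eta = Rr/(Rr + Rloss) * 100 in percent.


eta = 17.040 / (17.040 + 5.8800) * 100 = 74.35%

74.35%


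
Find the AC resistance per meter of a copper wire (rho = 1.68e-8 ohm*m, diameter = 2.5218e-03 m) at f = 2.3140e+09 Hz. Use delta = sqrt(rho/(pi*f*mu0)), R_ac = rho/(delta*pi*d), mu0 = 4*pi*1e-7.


delta = sqrt(1.68e-8 / (pi * 2.3140e+09 * 4*pi*1e-7)) = 1.356104e-06 m
R_ac = 1.68e-8 / (1.356104e-06 * pi * 2.5218e-03) = 1.564 ohm/m

1.564 ohm/m


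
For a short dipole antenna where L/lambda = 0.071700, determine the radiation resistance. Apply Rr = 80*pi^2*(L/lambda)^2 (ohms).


Rr = 80 * pi^2 * (0.071700)^2 = 80 * 9.869604 * 5.140890e-03 = 4.059 ohm

4.059 ohm


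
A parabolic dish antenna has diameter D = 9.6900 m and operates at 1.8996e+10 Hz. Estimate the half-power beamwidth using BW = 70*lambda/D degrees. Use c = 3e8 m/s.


lambda = c / f = 3.0000e+08 / 1.8996e+10 = 0.01579280 m
BW = 70 * 0.01579280 / 9.6900 = 0.1141 deg

0.1141 deg


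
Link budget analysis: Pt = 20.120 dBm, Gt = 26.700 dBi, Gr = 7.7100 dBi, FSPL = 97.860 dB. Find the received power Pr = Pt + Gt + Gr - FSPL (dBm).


Pr = 20.120 + 26.700 + 7.7100 - 97.860 = -43.33 dBm

-43.33 dBm


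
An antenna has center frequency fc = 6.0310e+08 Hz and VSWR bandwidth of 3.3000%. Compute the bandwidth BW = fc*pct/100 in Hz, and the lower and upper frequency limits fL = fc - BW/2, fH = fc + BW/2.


BW = 6.0310e+08 * 3.3000/100 = 1.990230e+07 Hz
fL = 6.0310e+08 - 1.990230e+07/2 = 5.931e+08 Hz
fH = 6.0310e+08 + 1.990230e+07/2 = 6.131e+08 Hz

BW=1.990e+07 Hz, fL=5.931e+08 Hz, fH=6.131e+08 Hz


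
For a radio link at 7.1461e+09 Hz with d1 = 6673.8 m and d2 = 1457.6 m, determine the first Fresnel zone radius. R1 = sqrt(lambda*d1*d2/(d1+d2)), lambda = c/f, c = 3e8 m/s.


lambda = c / f = 3.0000e+08 / 7.1461e+09 = 0.04198094 m
R1 = sqrt(0.04198094 * 6673.8 * 1457.6 / (6673.8 + 1457.6)) = 7.087 m

7.087 m


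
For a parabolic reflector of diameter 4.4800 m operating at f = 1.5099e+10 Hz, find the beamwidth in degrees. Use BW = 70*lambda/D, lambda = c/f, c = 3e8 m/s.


lambda = c / f = 3.0000e+08 / 1.5099e+10 = 0.01986887 m
BW = 70 * 0.01986887 / 4.4800 = 0.3105 deg

0.3105 deg


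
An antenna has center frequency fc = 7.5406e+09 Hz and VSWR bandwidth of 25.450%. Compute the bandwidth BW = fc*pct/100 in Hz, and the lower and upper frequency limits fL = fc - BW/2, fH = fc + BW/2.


BW = 7.5406e+09 * 25.450/100 = 1.919083e+09 Hz
fL = 7.5406e+09 - 1.919083e+09/2 = 6.581e+09 Hz
fH = 7.5406e+09 + 1.919083e+09/2 = 8.500e+09 Hz

BW=1.919e+09 Hz, fL=6.581e+09 Hz, fH=8.500e+09 Hz


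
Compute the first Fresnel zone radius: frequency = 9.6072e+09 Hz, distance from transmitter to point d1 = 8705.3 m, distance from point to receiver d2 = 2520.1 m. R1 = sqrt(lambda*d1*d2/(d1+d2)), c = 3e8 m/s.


lambda = c / f = 3.0000e+08 / 9.6072e+09 = 0.03122658 m
R1 = sqrt(0.03122658 * 8705.3 * 2520.1 / (8705.3 + 2520.1)) = 7.812 m

7.812 m


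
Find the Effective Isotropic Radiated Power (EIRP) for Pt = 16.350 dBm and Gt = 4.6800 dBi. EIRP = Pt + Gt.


EIRP = Pt + Gt = 16.350 + 4.6800 = 21.03 dBm

21.03 dBm


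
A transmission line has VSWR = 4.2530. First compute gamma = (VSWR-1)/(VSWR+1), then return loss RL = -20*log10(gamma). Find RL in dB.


gamma = (4.2530 - 1) / (4.2530 + 1) = 0.6192652
RL = -20 * log10(0.6192652) = 4.162 dB

4.162 dB


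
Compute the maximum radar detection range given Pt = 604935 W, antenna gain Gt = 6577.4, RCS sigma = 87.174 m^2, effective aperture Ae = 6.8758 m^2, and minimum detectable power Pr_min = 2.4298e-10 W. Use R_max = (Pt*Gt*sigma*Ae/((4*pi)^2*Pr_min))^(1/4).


R^4 = 604935*6577.4*87.174*6.8758 / ((4*pi)^2 * 2.4298e-10) = 6.215598e+19
R_max = 6.215598e+19^0.25 = 88791 m

88791 m


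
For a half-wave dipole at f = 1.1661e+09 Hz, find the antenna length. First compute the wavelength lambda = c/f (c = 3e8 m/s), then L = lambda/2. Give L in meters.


lambda = c / f = 3.0000e+08 / 1.1661e+09 = 0.2572678 m
L = lambda / 2 = 0.2572678 / 2 = 0.1286 m

0.1286 m


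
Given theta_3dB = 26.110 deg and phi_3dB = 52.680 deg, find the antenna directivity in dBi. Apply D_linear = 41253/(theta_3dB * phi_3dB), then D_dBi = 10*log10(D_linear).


D_linear = 41253 / (26.110 * 52.680) = 29.99183
D_dBi = 10 * log10(29.99183) = 14.77 dBi

14.77 dBi


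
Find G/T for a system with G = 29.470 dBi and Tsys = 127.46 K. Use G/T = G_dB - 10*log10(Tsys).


G/T = 29.470 - 10*log10(127.46) = 29.470 - 21.05374 = 8.416 dB/K

8.416 dB/K


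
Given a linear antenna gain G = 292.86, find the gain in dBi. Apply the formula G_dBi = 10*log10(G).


G_dBi = 10 * log10(292.86) = 24.67 dBi

24.67 dBi


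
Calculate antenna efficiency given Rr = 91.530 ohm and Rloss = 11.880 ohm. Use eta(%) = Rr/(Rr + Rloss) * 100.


eta = 91.530 / (91.530 + 11.880) * 100 = 88.51%

88.51%


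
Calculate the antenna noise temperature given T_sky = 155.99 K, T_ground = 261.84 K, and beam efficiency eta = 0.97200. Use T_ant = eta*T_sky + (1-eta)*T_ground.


T_ant = 0.97200 * 155.99 + (1 - 0.97200) * 261.84 = 159.0 K

159.0 K


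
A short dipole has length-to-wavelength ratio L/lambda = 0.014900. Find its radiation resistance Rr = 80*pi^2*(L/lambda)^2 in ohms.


Rr = 80 * pi^2 * (0.014900)^2 = 80 * 9.869604 * 2.220100e-04 = 0.1753 ohm

0.1753 ohm


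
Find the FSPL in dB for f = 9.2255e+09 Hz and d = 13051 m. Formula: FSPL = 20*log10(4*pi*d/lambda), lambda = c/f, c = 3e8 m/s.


lambda = c / f = 3.0000e+08 / 9.2255e+09 = 0.03251856 m
FSPL = 20 * log10(4*pi*13051/0.03251856) = 134.1 dB

134.1 dB


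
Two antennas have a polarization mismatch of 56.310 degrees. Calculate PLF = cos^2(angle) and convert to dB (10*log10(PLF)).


PLF_linear = cos^2(56.310 deg) = 0.3076912
PLF_dB = 10 * log10(0.3076912) = -5.119 dB

-5.119 dB


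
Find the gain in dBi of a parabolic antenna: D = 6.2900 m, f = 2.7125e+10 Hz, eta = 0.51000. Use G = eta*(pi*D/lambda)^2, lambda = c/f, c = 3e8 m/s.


lambda = c / f = 3.0000e+08 / 2.7125e+10 = 0.01105991 m
G_linear = 0.51000 * (pi * 6.2900 / 0.01105991)^2 = 1.628051e+06
G_dBi = 10 * log10(1.628051e+06) = 62.12 dBi

62.12 dBi


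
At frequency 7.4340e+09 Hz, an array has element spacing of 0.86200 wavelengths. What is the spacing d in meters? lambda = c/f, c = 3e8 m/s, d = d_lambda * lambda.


lambda = c / f = 3.0000e+08 / 7.4340e+09 = 0.04035513 m
d = 0.86200 * 0.04035513 = 0.03479 m

0.03479 m


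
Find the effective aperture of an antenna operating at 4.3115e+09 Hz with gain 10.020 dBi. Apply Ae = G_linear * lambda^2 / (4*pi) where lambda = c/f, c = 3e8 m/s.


lambda = c / f = 3.0000e+08 / 4.3115e+09 = 0.06958135 m
G_linear = 10^(10.020/10) = 10.04616
Ae = G_linear * lambda^2 / (4*pi) = 10.04616 * 0.06958135^2 / (4*pi) = 3.871e-03 m^2

3.871e-03 m^2


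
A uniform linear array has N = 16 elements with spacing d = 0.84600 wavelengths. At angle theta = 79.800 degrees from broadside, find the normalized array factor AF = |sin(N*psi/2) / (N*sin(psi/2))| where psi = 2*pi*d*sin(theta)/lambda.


psi = 2*pi*0.84600*sin(79.800 deg) = 5.231565 rad
AF = |sin(16*5.231565/2) / (16*sin(5.231565/2))| = 0.1056

0.1056


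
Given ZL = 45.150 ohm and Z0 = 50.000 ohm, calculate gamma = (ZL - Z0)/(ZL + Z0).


gamma = (45.150 - 50.000) / (45.150 + 50.000) = -0.05097

-0.05097


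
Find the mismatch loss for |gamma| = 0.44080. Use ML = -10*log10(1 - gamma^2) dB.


ML = -10 * log10(1 - 0.44080^2) = -10 * log10(0.80569536) = 0.9383 dB

0.9383 dB


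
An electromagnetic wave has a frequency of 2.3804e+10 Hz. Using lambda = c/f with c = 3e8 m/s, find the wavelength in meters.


lambda = c / f = 3.0000e+08 / 2.3804e+10 = 0.01260 m

0.01260 m


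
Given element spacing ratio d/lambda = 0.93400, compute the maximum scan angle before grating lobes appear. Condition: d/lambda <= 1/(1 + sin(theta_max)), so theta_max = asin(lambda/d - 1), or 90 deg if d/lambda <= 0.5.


lambda/d - 1 = 1/0.93400 - 1 = 0.07066381
theta_max = asin(0.07066381) = 4.052 deg

4.052 deg


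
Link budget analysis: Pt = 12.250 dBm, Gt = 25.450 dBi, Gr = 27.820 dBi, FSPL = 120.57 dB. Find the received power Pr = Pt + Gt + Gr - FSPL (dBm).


Pr = 12.250 + 25.450 + 27.820 - 120.57 = -55.05 dBm

-55.05 dBm


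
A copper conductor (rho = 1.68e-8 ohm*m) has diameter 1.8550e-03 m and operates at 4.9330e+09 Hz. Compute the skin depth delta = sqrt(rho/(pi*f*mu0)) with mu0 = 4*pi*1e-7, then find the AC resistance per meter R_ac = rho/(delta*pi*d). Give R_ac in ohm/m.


delta = sqrt(1.68e-8 / (pi * 4.9330e+09 * 4*pi*1e-7)) = 9.287936e-07 m
R_ac = 1.68e-8 / (9.287936e-07 * pi * 1.8550e-03) = 3.104 ohm/m

3.104 ohm/m


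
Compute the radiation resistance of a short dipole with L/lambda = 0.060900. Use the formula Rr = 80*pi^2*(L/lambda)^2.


Rr = 80 * pi^2 * (0.060900)^2 = 80 * 9.869604 * 3.708810e-03 = 2.928 ohm

2.928 ohm


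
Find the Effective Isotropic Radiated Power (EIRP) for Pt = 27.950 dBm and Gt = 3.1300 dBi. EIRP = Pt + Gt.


EIRP = Pt + Gt = 27.950 + 3.1300 = 31.08 dBm

31.08 dBm


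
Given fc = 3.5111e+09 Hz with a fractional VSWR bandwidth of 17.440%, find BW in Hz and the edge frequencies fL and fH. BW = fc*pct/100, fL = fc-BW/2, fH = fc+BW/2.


BW = 3.5111e+09 * 17.440/100 = 6.123358e+08 Hz
fL = 3.5111e+09 - 6.123358e+08/2 = 3.205e+09 Hz
fH = 3.5111e+09 + 6.123358e+08/2 = 3.817e+09 Hz

BW=6.123e+08 Hz, fL=3.205e+09 Hz, fH=3.817e+09 Hz


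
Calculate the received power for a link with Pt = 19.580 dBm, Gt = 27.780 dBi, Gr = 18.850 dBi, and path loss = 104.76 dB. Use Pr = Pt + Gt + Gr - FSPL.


Pr = 19.580 + 27.780 + 18.850 - 104.76 = -38.55 dBm

-38.55 dBm


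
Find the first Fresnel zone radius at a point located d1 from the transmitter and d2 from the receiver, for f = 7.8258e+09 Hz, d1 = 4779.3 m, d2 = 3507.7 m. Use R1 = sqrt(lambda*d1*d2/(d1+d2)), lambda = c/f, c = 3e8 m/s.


lambda = c / f = 3.0000e+08 / 7.8258e+09 = 0.03833474 m
R1 = sqrt(0.03833474 * 4779.3 * 3507.7 / (4779.3 + 3507.7)) = 8.806 m

8.806 m


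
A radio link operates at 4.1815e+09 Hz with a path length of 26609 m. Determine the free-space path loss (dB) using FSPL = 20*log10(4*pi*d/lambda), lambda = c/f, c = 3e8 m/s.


lambda = c / f = 3.0000e+08 / 4.1815e+09 = 0.07174459 m
FSPL = 20 * log10(4*pi*26609/0.07174459) = 133.4 dB

133.4 dB


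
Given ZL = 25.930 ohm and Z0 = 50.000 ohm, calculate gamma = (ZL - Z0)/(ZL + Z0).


gamma = (25.930 - 50.000) / (25.930 + 50.000) = -0.3170

-0.3170


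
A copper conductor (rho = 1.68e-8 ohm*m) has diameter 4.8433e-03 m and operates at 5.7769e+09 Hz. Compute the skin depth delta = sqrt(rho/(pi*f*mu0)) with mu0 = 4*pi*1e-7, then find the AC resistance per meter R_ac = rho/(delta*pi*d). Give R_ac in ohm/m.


delta = sqrt(1.68e-8 / (pi * 5.7769e+09 * 4*pi*1e-7)) = 8.582767e-07 m
R_ac = 1.68e-8 / (8.582767e-07 * pi * 4.8433e-03) = 1.286 ohm/m

1.286 ohm/m


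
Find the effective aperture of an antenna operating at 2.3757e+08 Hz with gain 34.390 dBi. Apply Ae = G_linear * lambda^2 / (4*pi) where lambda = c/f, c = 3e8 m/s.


lambda = c / f = 3.0000e+08 / 2.3757e+08 = 1.262786 m
G_linear = 10^(34.390/10) = 2747.894
Ae = G_linear * lambda^2 / (4*pi) = 2747.894 * 1.262786^2 / (4*pi) = 348.7 m^2

348.7 m^2


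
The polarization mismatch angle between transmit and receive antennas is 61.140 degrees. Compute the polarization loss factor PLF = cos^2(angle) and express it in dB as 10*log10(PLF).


PLF_linear = cos^2(61.140 deg) = 0.2329714
PLF_dB = 10 * log10(0.2329714) = -6.327 dB

-6.327 dB


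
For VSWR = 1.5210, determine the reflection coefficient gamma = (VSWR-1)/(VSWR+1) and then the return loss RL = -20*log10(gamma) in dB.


gamma = (1.5210 - 1) / (1.5210 + 1) = 0.2066640
RL = -20 * log10(0.2066640) = 13.69 dB

13.69 dB


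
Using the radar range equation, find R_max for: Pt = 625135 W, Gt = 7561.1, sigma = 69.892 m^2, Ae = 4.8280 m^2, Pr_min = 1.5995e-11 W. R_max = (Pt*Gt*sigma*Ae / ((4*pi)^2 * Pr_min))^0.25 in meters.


R^4 = 625135*7561.1*69.892*4.8280 / ((4*pi)^2 * 1.5995e-11) = 6.314654e+20
R_max = 6.314654e+20^0.25 = 158521 m

158521 m


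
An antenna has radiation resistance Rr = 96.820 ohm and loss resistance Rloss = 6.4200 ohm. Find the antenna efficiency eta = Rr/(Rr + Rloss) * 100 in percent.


eta = 96.820 / (96.820 + 6.4200) * 100 = 93.78%

93.78%


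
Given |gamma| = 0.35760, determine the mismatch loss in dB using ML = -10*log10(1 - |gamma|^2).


ML = -10 * log10(1 - 0.35760^2) = -10 * log10(0.87212224) = 0.5942 dB

0.5942 dB


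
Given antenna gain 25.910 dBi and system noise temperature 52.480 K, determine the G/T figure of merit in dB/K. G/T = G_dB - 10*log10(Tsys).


G/T = 25.910 - 10*log10(52.480) = 25.910 - 17.19994 = 8.710 dB/K

8.710 dB/K


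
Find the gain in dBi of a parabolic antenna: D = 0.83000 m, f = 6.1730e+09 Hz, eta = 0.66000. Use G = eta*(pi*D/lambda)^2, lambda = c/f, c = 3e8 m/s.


lambda = c / f = 3.0000e+08 / 6.1730e+09 = 0.04859874 m
G_linear = 0.66000 * (pi * 0.83000 / 0.04859874)^2 = 1899.984
G_dBi = 10 * log10(1899.984) = 32.79 dBi

32.79 dBi


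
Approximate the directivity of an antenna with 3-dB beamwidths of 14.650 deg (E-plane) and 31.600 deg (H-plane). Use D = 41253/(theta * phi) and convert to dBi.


D_linear = 41253 / (14.650 * 31.600) = 89.11090
D_dBi = 10 * log10(89.11090) = 19.50 dBi

19.50 dBi


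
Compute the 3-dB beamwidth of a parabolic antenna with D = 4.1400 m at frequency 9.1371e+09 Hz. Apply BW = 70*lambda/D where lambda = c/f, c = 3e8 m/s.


lambda = c / f = 3.0000e+08 / 9.1371e+09 = 0.03283317 m
BW = 70 * 0.03283317 / 4.1400 = 0.5552 deg

0.5552 deg


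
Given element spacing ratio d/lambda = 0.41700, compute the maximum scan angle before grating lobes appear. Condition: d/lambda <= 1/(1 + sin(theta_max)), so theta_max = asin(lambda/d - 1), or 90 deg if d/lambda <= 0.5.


lambda/d - 1 = 1/0.41700 - 1 = 1.398082 >= 1
d/lambda <= 0.5, so the array can scan to endfire without grating lobes: theta_max = 90 deg

90 deg


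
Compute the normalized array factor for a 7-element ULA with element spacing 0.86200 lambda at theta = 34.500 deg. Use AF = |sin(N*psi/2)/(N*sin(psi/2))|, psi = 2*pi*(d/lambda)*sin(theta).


psi = 2*pi*0.86200*sin(34.500 deg) = 3.067716 rad
AF = |sin(7*3.067716/2) / (7*sin(3.067716/2))| = 0.1382

0.1382


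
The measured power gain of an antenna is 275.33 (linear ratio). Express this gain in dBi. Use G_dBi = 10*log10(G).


G_dBi = 10 * log10(275.33) = 24.40 dBi

24.40 dBi


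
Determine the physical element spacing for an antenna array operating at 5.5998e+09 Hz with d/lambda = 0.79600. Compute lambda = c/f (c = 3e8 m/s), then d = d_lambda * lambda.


lambda = c / f = 3.0000e+08 / 5.5998e+09 = 0.05357334 m
d = 0.79600 * 0.05357334 = 0.04264 m

0.04264 m


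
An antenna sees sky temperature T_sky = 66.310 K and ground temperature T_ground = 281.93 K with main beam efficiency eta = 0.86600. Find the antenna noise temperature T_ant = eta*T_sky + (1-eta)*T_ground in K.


T_ant = 0.86600 * 66.310 + (1 - 0.86600) * 281.93 = 95.20 K

95.20 K


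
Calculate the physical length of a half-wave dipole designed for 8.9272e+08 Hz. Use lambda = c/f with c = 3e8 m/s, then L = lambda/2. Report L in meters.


lambda = c / f = 3.0000e+08 / 8.9272e+08 = 0.3360516 m
L = lambda / 2 = 0.3360516 / 2 = 0.1680 m

0.1680 m


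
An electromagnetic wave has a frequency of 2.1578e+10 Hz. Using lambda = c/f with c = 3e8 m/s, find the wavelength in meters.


lambda = c / f = 3.0000e+08 / 2.1578e+10 = 0.01390 m

0.01390 m


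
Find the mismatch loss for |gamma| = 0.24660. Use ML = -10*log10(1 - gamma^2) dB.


ML = -10 * log10(1 - 0.24660^2) = -10 * log10(0.93918844) = 0.2725 dB

0.2725 dB


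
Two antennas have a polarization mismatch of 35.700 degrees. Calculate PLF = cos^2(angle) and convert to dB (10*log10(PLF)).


PLF_linear = cos^2(35.700 deg) = 0.6594797
PLF_dB = 10 * log10(0.6594797) = -1.808 dB

-1.808 dB


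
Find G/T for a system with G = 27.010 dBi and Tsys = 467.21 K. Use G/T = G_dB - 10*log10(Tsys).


G/T = 27.010 - 10*log10(467.21) = 27.010 - 26.69512 = 0.3149 dB/K

0.3149 dB/K


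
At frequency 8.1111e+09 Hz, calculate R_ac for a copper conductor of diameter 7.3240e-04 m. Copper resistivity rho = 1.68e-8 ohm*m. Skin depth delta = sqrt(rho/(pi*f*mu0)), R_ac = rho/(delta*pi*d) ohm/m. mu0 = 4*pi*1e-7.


delta = sqrt(1.68e-8 / (pi * 8.1111e+09 * 4*pi*1e-7)) = 7.243274e-07 m
R_ac = 1.68e-8 / (7.243274e-07 * pi * 7.3240e-04) = 10.08 ohm/m

10.08 ohm/m


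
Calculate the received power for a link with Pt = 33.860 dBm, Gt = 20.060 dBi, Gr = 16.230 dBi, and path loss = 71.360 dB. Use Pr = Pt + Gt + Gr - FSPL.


Pr = 33.860 + 20.060 + 16.230 - 71.360 = -1.21 dBm

-1.21 dBm


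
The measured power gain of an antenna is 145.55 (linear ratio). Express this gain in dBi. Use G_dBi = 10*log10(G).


G_dBi = 10 * log10(145.55) = 21.63 dBi

21.63 dBi


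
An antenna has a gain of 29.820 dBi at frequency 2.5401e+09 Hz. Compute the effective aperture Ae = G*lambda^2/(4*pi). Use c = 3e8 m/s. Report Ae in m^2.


lambda = c / f = 3.0000e+08 / 2.5401e+09 = 0.1181056 m
G_linear = 10^(29.820/10) = 959.4006
Ae = G_linear * lambda^2 / (4*pi) = 959.4006 * 0.1181056^2 / (4*pi) = 1.065 m^2

1.065 m^2


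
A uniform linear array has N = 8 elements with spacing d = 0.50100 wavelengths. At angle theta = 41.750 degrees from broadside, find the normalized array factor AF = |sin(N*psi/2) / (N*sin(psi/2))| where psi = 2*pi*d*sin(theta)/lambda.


psi = 2*pi*0.50100*sin(41.750 deg) = 2.096113 rad
AF = |sin(8*2.096113/2) / (8*sin(2.096113/2))| = 0.1244

0.1244


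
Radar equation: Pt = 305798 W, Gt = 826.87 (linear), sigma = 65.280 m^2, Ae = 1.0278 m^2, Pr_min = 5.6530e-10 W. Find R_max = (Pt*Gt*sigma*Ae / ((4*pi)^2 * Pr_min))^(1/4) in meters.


R^4 = 305798*826.87*65.280*1.0278 / ((4*pi)^2 * 5.6530e-10) = 1.900474e+17
R_max = 1.900474e+17^0.25 = 20879 m

20879 m


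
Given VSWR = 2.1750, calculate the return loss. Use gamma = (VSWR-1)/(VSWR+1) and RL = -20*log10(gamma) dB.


gamma = (2.1750 - 1) / (2.1750 + 1) = 0.3700787
RL = -20 * log10(0.3700787) = 8.634 dB

8.634 dB


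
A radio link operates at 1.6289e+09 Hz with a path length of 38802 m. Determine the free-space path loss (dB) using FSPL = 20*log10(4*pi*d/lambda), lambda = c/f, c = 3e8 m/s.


lambda = c / f = 3.0000e+08 / 1.6289e+09 = 0.1841734 m
FSPL = 20 * log10(4*pi*38802/0.1841734) = 128.5 dB

128.5 dB


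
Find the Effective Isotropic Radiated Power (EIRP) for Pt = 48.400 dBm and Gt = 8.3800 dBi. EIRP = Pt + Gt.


EIRP = Pt + Gt = 48.400 + 8.3800 = 56.78 dBm

56.78 dBm


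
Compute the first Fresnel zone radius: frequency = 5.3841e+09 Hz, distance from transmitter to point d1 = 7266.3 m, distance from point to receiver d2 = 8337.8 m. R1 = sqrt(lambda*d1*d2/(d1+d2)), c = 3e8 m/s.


lambda = c / f = 3.0000e+08 / 5.3841e+09 = 0.05571962 m
R1 = sqrt(0.05571962 * 7266.3 * 8337.8 / (7266.3 + 8337.8)) = 14.71 m

14.71 m


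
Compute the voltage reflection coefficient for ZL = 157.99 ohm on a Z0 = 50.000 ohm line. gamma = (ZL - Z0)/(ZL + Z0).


gamma = (157.99 - 50.000) / (157.99 + 50.000) = 0.5192

0.5192


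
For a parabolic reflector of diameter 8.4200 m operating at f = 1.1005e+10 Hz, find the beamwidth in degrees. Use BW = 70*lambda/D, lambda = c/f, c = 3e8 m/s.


lambda = c / f = 3.0000e+08 / 1.1005e+10 = 0.02726034 m
BW = 70 * 0.02726034 / 8.4200 = 0.2266 deg

0.2266 deg


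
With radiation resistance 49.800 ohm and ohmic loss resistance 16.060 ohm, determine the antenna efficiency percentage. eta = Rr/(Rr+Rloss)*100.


eta = 49.800 / (49.800 + 16.060) * 100 = 75.61%

75.61%


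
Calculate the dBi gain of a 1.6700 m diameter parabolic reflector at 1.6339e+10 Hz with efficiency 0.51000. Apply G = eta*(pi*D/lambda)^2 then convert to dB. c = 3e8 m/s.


lambda = c / f = 3.0000e+08 / 1.6339e+10 = 0.01836098 m
G_linear = 0.51000 * (pi * 1.6700 / 0.01836098)^2 = 41640.04
G_dBi = 10 * log10(41640.04) = 46.20 dBi

46.20 dBi


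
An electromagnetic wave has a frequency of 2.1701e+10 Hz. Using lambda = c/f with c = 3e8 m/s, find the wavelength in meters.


lambda = c / f = 3.0000e+08 / 2.1701e+10 = 0.01382 m

0.01382 m


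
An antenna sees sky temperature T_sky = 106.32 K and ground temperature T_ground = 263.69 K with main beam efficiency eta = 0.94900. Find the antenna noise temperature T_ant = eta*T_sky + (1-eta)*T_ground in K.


T_ant = 0.94900 * 106.32 + (1 - 0.94900) * 263.69 = 114.3 K

114.3 K


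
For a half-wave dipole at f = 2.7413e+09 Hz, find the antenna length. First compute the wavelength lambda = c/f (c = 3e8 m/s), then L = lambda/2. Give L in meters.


lambda = c / f = 3.0000e+08 / 2.7413e+09 = 0.1094371 m
L = lambda / 2 = 0.1094371 / 2 = 0.05472 m

0.05472 m


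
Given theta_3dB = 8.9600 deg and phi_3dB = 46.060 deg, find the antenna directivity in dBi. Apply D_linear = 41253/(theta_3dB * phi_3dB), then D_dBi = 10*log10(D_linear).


D_linear = 41253 / (8.9600 * 46.060) = 99.95939
D_dBi = 10 * log10(99.95939) = 20.00 dBi

20.00 dBi


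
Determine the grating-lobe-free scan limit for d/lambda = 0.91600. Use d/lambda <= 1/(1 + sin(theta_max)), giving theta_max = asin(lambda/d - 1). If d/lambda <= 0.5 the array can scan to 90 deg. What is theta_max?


lambda/d - 1 = 1/0.91600 - 1 = 0.09170306
theta_max = asin(0.09170306) = 5.262 deg

5.262 deg


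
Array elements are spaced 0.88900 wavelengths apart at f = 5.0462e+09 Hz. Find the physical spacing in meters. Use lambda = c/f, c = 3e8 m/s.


lambda = c / f = 3.0000e+08 / 5.0462e+09 = 0.05945068 m
d = 0.88900 * 0.05945068 = 0.05285 m

0.05285 m


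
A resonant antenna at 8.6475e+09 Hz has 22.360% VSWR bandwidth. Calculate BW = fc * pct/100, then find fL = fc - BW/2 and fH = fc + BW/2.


BW = 8.6475e+09 * 22.360/100 = 1.933581e+09 Hz
fL = 8.6475e+09 - 1.933581e+09/2 = 7.681e+09 Hz
fH = 8.6475e+09 + 1.933581e+09/2 = 9.614e+09 Hz

BW=1.934e+09 Hz, fL=7.681e+09 Hz, fH=9.614e+09 Hz


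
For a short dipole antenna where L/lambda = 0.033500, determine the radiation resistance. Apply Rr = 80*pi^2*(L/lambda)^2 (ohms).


Rr = 80 * pi^2 * (0.033500)^2 = 80 * 9.869604 * 1.122250e-03 = 0.8861 ohm

0.8861 ohm


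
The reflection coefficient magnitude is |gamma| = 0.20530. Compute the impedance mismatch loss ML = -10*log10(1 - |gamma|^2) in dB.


ML = -10 * log10(1 - 0.20530^2) = -10 * log10(0.95785191) = 0.1870 dB

0.1870 dB


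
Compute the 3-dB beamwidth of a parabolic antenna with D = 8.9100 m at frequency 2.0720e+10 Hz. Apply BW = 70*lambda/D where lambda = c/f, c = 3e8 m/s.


lambda = c / f = 3.0000e+08 / 2.0720e+10 = 0.01447876 m
BW = 70 * 0.01447876 / 8.9100 = 0.1138 deg

0.1138 deg


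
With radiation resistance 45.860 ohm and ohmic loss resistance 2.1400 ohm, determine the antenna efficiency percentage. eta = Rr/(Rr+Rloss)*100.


eta = 45.860 / (45.860 + 2.1400) * 100 = 95.54%

95.54%


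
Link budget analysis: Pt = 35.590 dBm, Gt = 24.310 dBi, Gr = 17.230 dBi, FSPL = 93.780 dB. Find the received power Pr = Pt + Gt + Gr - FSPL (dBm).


Pr = 35.590 + 24.310 + 17.230 - 93.780 = -16.65 dBm

-16.65 dBm


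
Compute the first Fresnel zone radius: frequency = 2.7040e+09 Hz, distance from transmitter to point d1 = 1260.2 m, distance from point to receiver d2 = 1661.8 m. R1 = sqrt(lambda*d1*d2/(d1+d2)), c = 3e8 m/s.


lambda = c / f = 3.0000e+08 / 2.7040e+09 = 0.1109467 m
R1 = sqrt(0.1109467 * 1260.2 * 1661.8 / (1260.2 + 1661.8)) = 8.917 m

8.917 m


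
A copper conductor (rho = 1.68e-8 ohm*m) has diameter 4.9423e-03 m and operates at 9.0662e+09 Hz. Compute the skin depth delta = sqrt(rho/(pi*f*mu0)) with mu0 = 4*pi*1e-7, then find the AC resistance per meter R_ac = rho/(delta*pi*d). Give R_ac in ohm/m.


delta = sqrt(1.68e-8 / (pi * 9.0662e+09 * 4*pi*1e-7)) = 6.851129e-07 m
R_ac = 1.68e-8 / (6.851129e-07 * pi * 4.9423e-03) = 1.579 ohm/m

1.579 ohm/m


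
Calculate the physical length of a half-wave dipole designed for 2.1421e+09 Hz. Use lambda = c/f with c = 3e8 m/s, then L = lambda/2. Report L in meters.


lambda = c / f = 3.0000e+08 / 2.1421e+09 = 0.1400495 m
L = lambda / 2 = 0.1400495 / 2 = 0.07002 m

0.07002 m


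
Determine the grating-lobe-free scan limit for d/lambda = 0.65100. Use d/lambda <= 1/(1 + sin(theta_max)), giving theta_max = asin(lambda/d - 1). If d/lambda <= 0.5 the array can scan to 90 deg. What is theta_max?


lambda/d - 1 = 1/0.65100 - 1 = 0.5360983
theta_max = asin(0.5360983) = 32.42 deg

32.42 deg


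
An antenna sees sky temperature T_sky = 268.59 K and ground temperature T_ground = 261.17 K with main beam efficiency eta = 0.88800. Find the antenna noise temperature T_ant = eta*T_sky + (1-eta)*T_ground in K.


T_ant = 0.88800 * 268.59 + (1 - 0.88800) * 261.17 = 267.8 K

267.8 K


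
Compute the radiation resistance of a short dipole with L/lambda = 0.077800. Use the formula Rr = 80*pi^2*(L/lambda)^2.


Rr = 80 * pi^2 * (0.077800)^2 = 80 * 9.869604 * 6.052840e-03 = 4.779 ohm

4.779 ohm


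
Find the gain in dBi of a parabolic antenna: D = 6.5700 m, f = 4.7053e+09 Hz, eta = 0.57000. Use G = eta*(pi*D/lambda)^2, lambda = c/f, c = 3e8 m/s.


lambda = c / f = 3.0000e+08 / 4.7053e+09 = 0.06375789 m
G_linear = 0.57000 * (pi * 6.5700 / 0.06375789)^2 = 59736.18
G_dBi = 10 * log10(59736.18) = 47.76 dBi

47.76 dBi


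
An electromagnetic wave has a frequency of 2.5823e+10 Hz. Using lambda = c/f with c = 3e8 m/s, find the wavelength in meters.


lambda = c / f = 3.0000e+08 / 2.5823e+10 = 0.01162 m

0.01162 m


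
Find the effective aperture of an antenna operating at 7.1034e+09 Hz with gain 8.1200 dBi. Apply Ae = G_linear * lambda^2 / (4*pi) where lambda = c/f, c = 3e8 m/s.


lambda = c / f = 3.0000e+08 / 7.1034e+09 = 0.04223330 m
G_linear = 10^(8.1200/10) = 6.486344
Ae = G_linear * lambda^2 / (4*pi) = 6.486344 * 0.04223330^2 / (4*pi) = 9.207e-04 m^2

9.207e-04 m^2


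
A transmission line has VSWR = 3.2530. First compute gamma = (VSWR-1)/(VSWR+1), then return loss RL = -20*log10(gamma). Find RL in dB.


gamma = (3.2530 - 1) / (3.2530 + 1) = 0.5297437
RL = -20 * log10(0.5297437) = 5.519 dB

5.519 dB


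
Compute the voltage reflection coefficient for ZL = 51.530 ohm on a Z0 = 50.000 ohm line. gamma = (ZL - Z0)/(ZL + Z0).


gamma = (51.530 - 50.000) / (51.530 + 50.000) = 0.01507

0.01507


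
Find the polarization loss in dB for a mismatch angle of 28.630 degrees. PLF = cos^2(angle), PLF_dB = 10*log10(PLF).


PLF_linear = cos^2(28.630 deg) = 0.7704138
PLF_dB = 10 * log10(0.7704138) = -1.133 dB

-1.133 dB


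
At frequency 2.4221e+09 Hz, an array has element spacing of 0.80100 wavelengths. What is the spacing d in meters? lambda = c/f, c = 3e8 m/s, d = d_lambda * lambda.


lambda = c / f = 3.0000e+08 / 2.4221e+09 = 0.1238595 m
d = 0.80100 * 0.1238595 = 0.09921 m

0.09921 m


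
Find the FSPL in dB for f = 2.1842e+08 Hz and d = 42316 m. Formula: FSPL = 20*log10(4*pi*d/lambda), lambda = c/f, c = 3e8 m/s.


lambda = c / f = 3.0000e+08 / 2.1842e+08 = 1.373501 m
FSPL = 20 * log10(4*pi*42316/1.373501) = 111.8 dB

111.8 dB
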